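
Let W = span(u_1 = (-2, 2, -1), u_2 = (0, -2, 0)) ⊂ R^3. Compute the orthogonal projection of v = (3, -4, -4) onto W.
proj_W(v) = (4/5, -4, 2/5)

Set up U = [u_1 | ... | u_2] ∈ R^(3×2). The projector onto W = col(U) is P = U (U^T U)^(-1) U^T.
Compute U^T U =
  [9, -4]
  [-4, 4],
and U^T v = (-10, 8).
Solve U^T U · c = U^T v for the coefficients: c = (-2/5, 8/5). The projection is proj_W(v) = U c.
Check: (v - proj_W(v)) · u_1 = 0  (should be 0).
Check: (v - proj_W(v)) · u_2 = 0  (should be 0).
Result: proj_W(v) = (4/5, -4, 2/5).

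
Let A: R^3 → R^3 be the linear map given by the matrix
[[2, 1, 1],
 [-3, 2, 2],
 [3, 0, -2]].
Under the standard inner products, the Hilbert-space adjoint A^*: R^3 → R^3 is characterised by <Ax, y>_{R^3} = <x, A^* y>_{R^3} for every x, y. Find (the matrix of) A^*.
A^* = A^T =
[[2, -3, 3],
 [1, 2, 0],
 [1, 2, -2]]

For real matrices with standard dot products, the defining identity <Ax, y> = <x, A^* y> gives (Ax)^T y = x^T (A^*) y, i.e. x^T A^T y = x^T (A^*) y. Since this holds for all x, y, we must have A^* = A^T. Therefore
A^* =
[[2, -3, 3],
 [1, 2, 0],
 [1, 2, -2]].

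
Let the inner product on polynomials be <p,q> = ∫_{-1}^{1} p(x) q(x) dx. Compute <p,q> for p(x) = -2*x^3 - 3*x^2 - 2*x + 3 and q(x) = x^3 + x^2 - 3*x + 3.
<p,q> = 624/35

Expand the product: p(x)·q(x) = -2*x^6 - 5*x^5 + x^4 + 4*x^3 - 15*x + 9.
∫_{-1}^{1} of each monomial x^k gives [2/(k+1) if k even, 0 if k odd]. Integrating term-by-term (or equivalently evaluating the antiderivative F(x) = -2*x^7/7 - 5*x^6/6 + x^5/5 + x^4 - 15*x^2/2 + 9*x at the endpoints):
  F(1) − F(−1) = 166/105 − (-1706/105) = 624/35.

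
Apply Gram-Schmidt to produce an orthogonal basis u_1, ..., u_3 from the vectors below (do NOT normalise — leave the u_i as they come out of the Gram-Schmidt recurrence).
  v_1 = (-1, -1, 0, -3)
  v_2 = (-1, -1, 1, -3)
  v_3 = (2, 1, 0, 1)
Orthogonal basis:
  u_1 = (-1, -1, 0, -3)
  u_2 = (0, 0, 1, 0)
  u_3 = (16/11, 5/11, 0, -7/11)

Apply the Gram-Schmidt recurrence
  u_1 = v_1
  u_i = v_i − Σ_{j<i} ((v_i · u_j) / (u_j · u_j)) · u_j.

Step by step this gives:
  u_1 = (-1, -1, 0, -3)
  u_2 = (0, 0, 1, 0)
  u_3 = (16/11, 5/11, 0, -7/11)

Orthogonality check:
  u_2 · u_1 = 0 (should be 0)
  u_3 · u_1 = 0 (should be 0)
  u_3 · u_2 = 0 (should be 0)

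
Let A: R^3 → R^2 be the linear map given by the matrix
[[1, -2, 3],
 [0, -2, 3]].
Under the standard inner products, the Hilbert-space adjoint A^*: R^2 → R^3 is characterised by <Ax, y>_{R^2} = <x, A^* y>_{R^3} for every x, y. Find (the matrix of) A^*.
A^* = A^T =
[[1, 0],
 [-2, -2],
 [3, 3]]

For real matrices with standard dot products, the defining identity <Ax, y> = <x, A^* y> gives (Ax)^T y = x^T (A^*) y, i.e. x^T A^T y = x^T (A^*) y. Since this holds for all x, y, we must have A^* = A^T. Therefore
A^* =
[[1, 0],
 [-2, -2],
 [3, 3]].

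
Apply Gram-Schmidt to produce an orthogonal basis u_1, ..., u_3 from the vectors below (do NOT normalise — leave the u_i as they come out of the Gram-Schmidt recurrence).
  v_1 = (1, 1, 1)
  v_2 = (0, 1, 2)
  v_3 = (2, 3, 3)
Orthogonal basis:
  u_1 = (1, 1, 1)
  u_2 = (-1, 0, 1)
  u_3 = (-1/6, 1/3, -1/6)

Apply the Gram-Schmidt recurrence
  u_1 = v_1
  u_i = v_i − Σ_{j<i} ((v_i · u_j) / (u_j · u_j)) · u_j.

Step by step this gives:
  u_1 = (1, 1, 1)
  u_2 = (-1, 0, 1)
  u_3 = (-1/6, 1/3, -1/6)

Orthogonality check:
  u_2 · u_1 = 0 (should be 0)
  u_3 · u_1 = 0 (should be 0)
  u_3 · u_2 = 0 (should be 0)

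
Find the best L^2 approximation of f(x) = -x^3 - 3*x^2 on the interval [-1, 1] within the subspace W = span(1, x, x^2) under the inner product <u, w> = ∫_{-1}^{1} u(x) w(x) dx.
g(x) = -3*x^2 - 3*x/5

The best approximation g ∈ W is the orthogonal projection of f onto W. Writing g = a_0 + a_1 x + a_2 x^2, the coefficients solve the normal equations G · a = b where
  G_{ij} = <φ_i, φ_j> and b_i = <f, φ_i>, with φ_0 = 1, φ_1 = x, φ_2 = x^2.
G =
  [2, 0, 2/3]
  [0, 2/3, 0]
  [2/3, 0, 2/5],
b = (-2, -2/5, -6/5).
Solving gives a_0 = 0, a_1 = -3/5, a_2 = -3, so
  g(x) = -3*x^2 - 3*x/5.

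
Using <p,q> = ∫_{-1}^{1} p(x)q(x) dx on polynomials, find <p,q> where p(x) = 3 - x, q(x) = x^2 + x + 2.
<p,q> = 40/3

Expand the product: p(x)·q(x) = -x^3 + 2*x^2 + x + 6.
∫_{-1}^{1} of each monomial x^k gives [2/(k+1) if k even, 0 if k odd]. Integrating term-by-term (or equivalently evaluating the antiderivative F(x) = -x^4/4 + 2*x^3/3 + x^2/2 + 6*x at the endpoints):
  F(1) − F(−1) = 83/12 − (-77/12) = 40/3.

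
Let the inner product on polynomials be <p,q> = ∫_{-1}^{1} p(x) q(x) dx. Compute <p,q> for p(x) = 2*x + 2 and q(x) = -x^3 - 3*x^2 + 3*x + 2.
<p,q> = 36/5

Expand the product: p(x)·q(x) = -2*x^4 - 8*x^3 + 10*x + 4.
∫_{-1}^{1} of each monomial x^k gives [2/(k+1) if k even, 0 if k odd]. Integrating term-by-term (or equivalently evaluating the antiderivative F(x) = -2*x^5/5 - 2*x^4 + 5*x^2 + 4*x at the endpoints):
  F(1) − F(−1) = 33/5 − (-3/5) = 36/5.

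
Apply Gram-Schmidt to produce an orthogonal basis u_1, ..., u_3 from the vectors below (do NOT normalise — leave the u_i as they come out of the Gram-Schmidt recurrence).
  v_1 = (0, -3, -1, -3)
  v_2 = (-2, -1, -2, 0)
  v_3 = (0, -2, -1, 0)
Orthogonal basis:
  u_1 = (0, -3, -1, -3)
  u_2 = (-2, -4/19, -33/19, 15/19)
  u_3 = (41/73, -61/73, -21/146, 129/146)

Apply the Gram-Schmidt recurrence
  u_1 = v_1
  u_i = v_i − Σ_{j<i} ((v_i · u_j) / (u_j · u_j)) · u_j.

Step by step this gives:
  u_1 = (0, -3, -1, -3)
  u_2 = (-2, -4/19, -33/19, 15/19)
  u_3 = (41/73, -61/73, -21/146, 129/146)

Orthogonality check:
  u_2 · u_1 = 0 (should be 0)
  u_3 · u_1 = 0 (should be 0)
  u_3 · u_2 = 0 (should be 0)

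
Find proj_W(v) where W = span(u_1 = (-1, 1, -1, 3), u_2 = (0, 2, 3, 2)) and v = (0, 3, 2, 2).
proj_W(v) = (-39/179, 353/179, 432/179, 431/179)

Set up U = [u_1 | ... | u_2] ∈ R^(4×2). The projector onto W = col(U) is P = U (U^T U)^(-1) U^T.
Compute U^T U =
  [12, 5]
  [5, 17],
and U^T v = (7, 16).
Solve U^T U · c = U^T v for the coefficients: c = (39/179, 157/179). The projection is proj_W(v) = U c.
Check: (v - proj_W(v)) · u_1 = 0  (should be 0).
Check: (v - proj_W(v)) · u_2 = 0  (should be 0).
Result: proj_W(v) = (-39/179, 353/179, 432/179, 431/179).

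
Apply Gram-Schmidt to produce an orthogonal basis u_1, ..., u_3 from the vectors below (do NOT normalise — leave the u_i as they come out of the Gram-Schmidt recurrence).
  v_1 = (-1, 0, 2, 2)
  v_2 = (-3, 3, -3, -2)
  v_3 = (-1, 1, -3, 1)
Orthogonal basis:
  u_1 = (-1, 0, 2, 2)
  u_2 = (-34/9, 3, -13/9, -4/9)
  u_3 = (28/115, -29/115, -199/115, 213/115)

Apply the Gram-Schmidt recurrence
  u_1 = v_1
  u_i = v_i − Σ_{j<i} ((v_i · u_j) / (u_j · u_j)) · u_j.

Step by step this gives:
  u_1 = (-1, 0, 2, 2)
  u_2 = (-34/9, 3, -13/9, -4/9)
  u_3 = (28/115, -29/115, -199/115, 213/115)

Orthogonality check:
  u_2 · u_1 = 0 (should be 0)
  u_3 · u_1 = 0 (should be 0)
  u_3 · u_2 = 0 (should be 0)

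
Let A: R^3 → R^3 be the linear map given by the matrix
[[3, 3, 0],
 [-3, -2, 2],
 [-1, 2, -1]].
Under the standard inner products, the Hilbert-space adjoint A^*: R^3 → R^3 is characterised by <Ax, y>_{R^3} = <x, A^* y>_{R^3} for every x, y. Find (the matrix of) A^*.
A^* = A^T =
[[3, -3, -1],
 [3, -2, 2],
 [0, 2, -1]]

For real matrices with standard dot products, the defining identity <Ax, y> = <x, A^* y> gives (Ax)^T y = x^T (A^*) y, i.e. x^T A^T y = x^T (A^*) y. Since this holds for all x, y, we must have A^* = A^T. Therefore
A^* =
[[3, -3, -1],
 [3, -2, 2],
 [0, 2, -1]].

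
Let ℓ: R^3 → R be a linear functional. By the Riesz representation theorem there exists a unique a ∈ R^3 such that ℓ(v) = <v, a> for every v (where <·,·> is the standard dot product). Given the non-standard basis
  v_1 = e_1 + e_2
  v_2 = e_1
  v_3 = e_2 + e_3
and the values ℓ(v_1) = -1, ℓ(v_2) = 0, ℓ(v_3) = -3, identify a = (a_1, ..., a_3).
a = (0, -1, -2)

Write a = (a_1, ..., a_3) in the standard basis. For each basis vector v_i, ℓ(v_i) = <v_i, a> is a linear equation in the a_j's. Collect the n equations into a matrix system V a = ℓ, where row i of V is v_i (expressed in the standard basis). Since V is invertible (lower-triangular with 1s on the diagonal, up to permutation), solve by back-substitution:
  V =
[[1, 1, 0],
 [1, 0, 0],
 [0, 1, 1]]
  V a = (-1, 0, -3)
Solving gives a = (0, -1, -2).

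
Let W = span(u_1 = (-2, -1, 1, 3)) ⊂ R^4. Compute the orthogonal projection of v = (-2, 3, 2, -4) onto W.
proj_W(v) = (6/5, 3/5, -3/5, -9/5)

Set up U = [u_1 | ... | u_1] ∈ R^(4×1). The projector onto W = col(U) is P = U (U^T U)^(-1) U^T.
Compute U^T U =
  [15],
and U^T v = (-9).
Solve U^T U · c = U^T v for the coefficients: c = (-3/5). The projection is proj_W(v) = U c.
Check: (v - proj_W(v)) · u_1 = 0  (should be 0).
Result: proj_W(v) = (6/5, 3/5, -3/5, -9/5).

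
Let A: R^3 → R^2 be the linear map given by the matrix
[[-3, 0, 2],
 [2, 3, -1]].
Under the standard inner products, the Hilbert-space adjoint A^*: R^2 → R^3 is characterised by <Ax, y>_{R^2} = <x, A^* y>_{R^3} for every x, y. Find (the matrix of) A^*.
A^* = A^T =
[[-3, 2],
 [0, 3],
 [2, -1]]

For real matrices with standard dot products, the defining identity <Ax, y> = <x, A^* y> gives (Ax)^T y = x^T (A^*) y, i.e. x^T A^T y = x^T (A^*) y. Since this holds for all x, y, we must have A^* = A^T. Therefore
A^* =
[[-3, 2],
 [0, 3],
 [2, -1]].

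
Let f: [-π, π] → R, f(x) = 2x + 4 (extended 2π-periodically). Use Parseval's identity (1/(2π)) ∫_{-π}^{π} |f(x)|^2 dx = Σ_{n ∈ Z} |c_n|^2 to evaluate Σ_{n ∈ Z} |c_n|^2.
Σ |c_n|^2 = 4π^2/3 + 16

Expand and integrate term by term over [-π, π]:
  ∫ (2x)^2 dx = 4·(2π^3/3); ∫ 2·2·(4)·x dx = 0 (odd integrand); ∫ 4^2 dx = 16·2π.
So (1/(2π)) ∫_{-π}^{π} (2x + 4)^2 dx = 4π^2/3 + 16 = 4π^2/3 + 16.
Parseval ⇒ Σ |c_n|^2 = 4π^2/3 + 16.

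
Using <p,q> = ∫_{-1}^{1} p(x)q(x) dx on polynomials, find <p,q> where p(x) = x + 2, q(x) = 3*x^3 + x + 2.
<p,q> = 148/15

Expand the product: p(x)·q(x) = 3*x^4 + 6*x^3 + x^2 + 4*x + 4.
∫_{-1}^{1} of each monomial x^k gives [2/(k+1) if k even, 0 if k odd]. Integrating term-by-term (or equivalently evaluating the antiderivative F(x) = 3*x^5/5 + 3*x^4/2 + x^3/3 + 2*x^2 + 4*x at the endpoints):
  F(1) − F(−1) = 253/30 − (-43/30) = 148/15.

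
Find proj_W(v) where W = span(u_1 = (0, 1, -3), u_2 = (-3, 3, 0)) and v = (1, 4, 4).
proj_W(v) = (-2, 1, 3)

Set up U = [u_1 | ... | u_2] ∈ R^(3×2). The projector onto W = col(U) is P = U (U^T U)^(-1) U^T.
Compute U^T U =
  [10, 3]
  [3, 18],
and U^T v = (-8, 9).
Solve U^T U · c = U^T v for the coefficients: c = (-1, 2/3). The projection is proj_W(v) = U c.
Check: (v - proj_W(v)) · u_1 = 0  (should be 0).
Check: (v - proj_W(v)) · u_2 = 0  (should be 0).
Result: proj_W(v) = (-2, 1, 3).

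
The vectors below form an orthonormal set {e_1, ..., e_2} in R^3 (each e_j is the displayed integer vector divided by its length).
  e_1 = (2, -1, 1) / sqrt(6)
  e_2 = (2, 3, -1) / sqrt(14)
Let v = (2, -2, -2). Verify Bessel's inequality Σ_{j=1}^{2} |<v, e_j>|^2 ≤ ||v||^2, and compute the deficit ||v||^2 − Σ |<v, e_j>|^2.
Σ |<v, e_j>|^2 = 8/3; ||v||^2 = 12; deficit = 28/3

Write each e_j = u_j / sqrt(<u_j, u_j>) where u_j is the displayed integer vector. Then <v, e_j> = <v, u_j> / sqrt(<u_j, u_j>), so |<v, e_j>|^2 = <v, u_j>^2 / <u_j, u_j>.
Coefficients: <v, e_1> = 4/sqrt(6), <v, e_2> = 0/sqrt(14).
Square and sum: Σ |<v, e_j>|^2 = 8/3.
Compute ||v||^2 = v·v = 12.
Deficit = 12 − 8/3 = 28/3 ≥ 0, confirming Bessel's inequality. (The deficit equals ||v − Σ <v,e_j> e_j||^2, the squared distance from v to span{e_j}.)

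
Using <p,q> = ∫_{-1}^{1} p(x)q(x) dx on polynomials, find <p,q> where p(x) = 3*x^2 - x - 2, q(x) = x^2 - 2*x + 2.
<p,q> = -14/5

Expand the product: p(x)·q(x) = 3*x^4 - 7*x^3 + 6*x^2 + 2*x - 4.
∫_{-1}^{1} of each monomial x^k gives [2/(k+1) if k even, 0 if k odd]. Integrating term-by-term (or equivalently evaluating the antiderivative F(x) = 3*x^5/5 - 7*x^4/4 + 2*x^3 + x^2 - 4*x at the endpoints):
  F(1) − F(−1) = -43/20 − (13/20) = -14/5.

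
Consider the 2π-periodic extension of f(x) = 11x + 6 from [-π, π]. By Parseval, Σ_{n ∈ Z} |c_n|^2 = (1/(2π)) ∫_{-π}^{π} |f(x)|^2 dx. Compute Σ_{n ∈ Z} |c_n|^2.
Σ |c_n|^2 = 121π^2/3 + 36

Expand and integrate term by term over [-π, π]:
  ∫ (11x)^2 dx = 121·(2π^3/3); ∫ 2·11·(6)·x dx = 0 (odd integrand); ∫ 6^2 dx = 36·2π.
So (1/(2π)) ∫_{-π}^{π} (11x + 6)^2 dx = 121π^2/3 + 36 = 121π^2/3 + 36.
Parseval ⇒ Σ |c_n|^2 = 121π^2/3 + 36.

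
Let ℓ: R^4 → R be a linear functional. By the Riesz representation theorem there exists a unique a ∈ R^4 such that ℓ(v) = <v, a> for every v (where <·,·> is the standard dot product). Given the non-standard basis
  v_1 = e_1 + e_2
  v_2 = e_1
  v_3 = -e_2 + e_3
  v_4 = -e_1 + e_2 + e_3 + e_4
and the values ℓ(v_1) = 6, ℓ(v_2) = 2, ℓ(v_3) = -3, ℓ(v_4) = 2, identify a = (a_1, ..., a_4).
a = (2, 4, 1, -1)

Write a = (a_1, ..., a_4) in the standard basis. For each basis vector v_i, ℓ(v_i) = <v_i, a> is a linear equation in the a_j's. Collect the n equations into a matrix system V a = ℓ, where row i of V is v_i (expressed in the standard basis). Since V is invertible (lower-triangular with 1s on the diagonal, up to permutation), solve by back-substitution:
  V =
[[1, 1, 0, 0],
 [1, 0, 0, 0],
 [0, -1, 1, 0],
 [-1, 1, 1, 1]]
  V a = (6, 2, -3, 2)
Solving gives a = (2, 4, 1, -1).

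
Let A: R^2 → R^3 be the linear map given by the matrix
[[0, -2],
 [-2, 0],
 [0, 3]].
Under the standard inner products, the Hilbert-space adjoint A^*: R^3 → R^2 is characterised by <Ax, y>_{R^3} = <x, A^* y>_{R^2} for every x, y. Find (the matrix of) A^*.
A^* = A^T =
[[0, -2, 0],
 [-2, 0, 3]]

For real matrices with standard dot products, the defining identity <Ax, y> = <x, A^* y> gives (Ax)^T y = x^T (A^*) y, i.e. x^T A^T y = x^T (A^*) y. Since this holds for all x, y, we must have A^* = A^T. Therefore
A^* =
[[0, -2, 0],
 [-2, 0, 3]].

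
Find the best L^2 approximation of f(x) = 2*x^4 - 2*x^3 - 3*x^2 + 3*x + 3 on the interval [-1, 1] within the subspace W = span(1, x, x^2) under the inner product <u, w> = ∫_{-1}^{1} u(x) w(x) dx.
g(x) = -9*x^2/7 + 9*x/5 + 99/35

The best approximation g ∈ W is the orthogonal projection of f onto W. Writing g = a_0 + a_1 x + a_2 x^2, the coefficients solve the normal equations G · a = b where
  G_{ij} = <φ_i, φ_j> and b_i = <f, φ_i>, with φ_0 = 1, φ_1 = x, φ_2 = x^2.
G =
  [2, 0, 2/3]
  [0, 2/3, 0]
  [2/3, 0, 2/5],
b = (24/5, 6/5, 48/35).
Solving gives a_0 = 99/35, a_1 = 9/5, a_2 = -9/7, so
  g(x) = -9*x^2/7 + 9*x/5 + 99/35.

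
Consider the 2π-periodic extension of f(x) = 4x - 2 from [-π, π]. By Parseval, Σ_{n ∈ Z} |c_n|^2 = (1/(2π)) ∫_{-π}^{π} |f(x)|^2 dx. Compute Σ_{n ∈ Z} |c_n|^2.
Σ |c_n|^2 = 16π^2/3 + 4

Expand and integrate term by term over [-π, π]:
  ∫ (4x)^2 dx = 16·(2π^3/3); ∫ 2·4·(-2)·x dx = 0 (odd integrand); ∫ (-2)^2 dx = 4·2π.
So (1/(2π)) ∫_{-π}^{π} (4x - 2)^2 dx = 16π^2/3 + 4 = 16π^2/3 + 4.
Parseval ⇒ Σ |c_n|^2 = 16π^2/3 + 4.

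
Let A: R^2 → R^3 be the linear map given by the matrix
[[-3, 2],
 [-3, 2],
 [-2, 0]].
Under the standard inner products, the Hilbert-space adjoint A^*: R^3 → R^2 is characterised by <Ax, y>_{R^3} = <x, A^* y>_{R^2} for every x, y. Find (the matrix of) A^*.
A^* = A^T =
[[-3, -3, -2],
 [2, 2, 0]]

For real matrices with standard dot products, the defining identity <Ax, y> = <x, A^* y> gives (Ax)^T y = x^T (A^*) y, i.e. x^T A^T y = x^T (A^*) y. Since this holds for all x, y, we must have A^* = A^T. Therefore
A^* =
[[-3, -3, -2],
 [2, 2, 0]].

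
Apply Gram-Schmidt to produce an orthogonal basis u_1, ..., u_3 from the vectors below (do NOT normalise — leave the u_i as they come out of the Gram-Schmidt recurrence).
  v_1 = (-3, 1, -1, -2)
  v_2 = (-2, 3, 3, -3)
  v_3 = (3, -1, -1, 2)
Orthogonal basis:
  u_1 = (-3, 1, -1, -2)
  u_2 = (2/5, 11/5, 19/5, -7/5)
  u_3 = (58/107, 208/321, -166/321, -74/321)

Apply the Gram-Schmidt recurrence
  u_1 = v_1
  u_i = v_i − Σ_{j<i} ((v_i · u_j) / (u_j · u_j)) · u_j.

Step by step this gives:
  u_1 = (-3, 1, -1, -2)
  u_2 = (2/5, 11/5, 19/5, -7/5)
  u_3 = (58/107, 208/321, -166/321, -74/321)

Orthogonality check:
  u_2 · u_1 = 0 (should be 0)
  u_3 · u_1 = 0 (should be 0)
  u_3 · u_2 = 0 (should be 0)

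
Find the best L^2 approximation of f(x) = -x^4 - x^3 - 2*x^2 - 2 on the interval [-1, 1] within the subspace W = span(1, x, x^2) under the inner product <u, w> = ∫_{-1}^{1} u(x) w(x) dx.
g(x) = -20*x^2/7 - 3*x/5 - 67/35

The best approximation g ∈ W is the orthogonal projection of f onto W. Writing g = a_0 + a_1 x + a_2 x^2, the coefficients solve the normal equations G · a = b where
  G_{ij} = <φ_i, φ_j> and b_i = <f, φ_i>, with φ_0 = 1, φ_1 = x, φ_2 = x^2.
G =
  [2, 0, 2/3]
  [0, 2/3, 0]
  [2/3, 0, 2/5],
b = (-86/15, -2/5, -254/105).
Solving gives a_0 = -67/35, a_1 = -3/5, a_2 = -20/7, so
  g(x) = -20*x^2/7 - 3*x/5 - 67/35.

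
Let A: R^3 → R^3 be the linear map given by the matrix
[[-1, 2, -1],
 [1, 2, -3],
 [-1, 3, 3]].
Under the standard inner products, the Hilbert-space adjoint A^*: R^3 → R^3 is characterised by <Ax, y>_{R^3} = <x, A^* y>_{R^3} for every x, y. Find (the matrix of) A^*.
A^* = A^T =
[[-1, 1, -1],
 [2, 2, 3],
 [-1, -3, 3]]

For real matrices with standard dot products, the defining identity <Ax, y> = <x, A^* y> gives (Ax)^T y = x^T (A^*) y, i.e. x^T A^T y = x^T (A^*) y. Since this holds for all x, y, we must have A^* = A^T. Therefore
A^* =
[[-1, 1, -1],
 [2, 2, 3],
 [-1, -3, 3]].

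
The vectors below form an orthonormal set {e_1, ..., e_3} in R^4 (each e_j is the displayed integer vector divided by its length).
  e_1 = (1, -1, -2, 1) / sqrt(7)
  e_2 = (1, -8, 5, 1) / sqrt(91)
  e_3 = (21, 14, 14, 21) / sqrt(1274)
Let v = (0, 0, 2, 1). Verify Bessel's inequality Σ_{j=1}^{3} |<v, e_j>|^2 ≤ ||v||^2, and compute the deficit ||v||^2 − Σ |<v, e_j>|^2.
Σ |<v, e_j>|^2 = 9/2; ||v||^2 = 5; deficit = 1/2

Write each e_j = u_j / sqrt(<u_j, u_j>) where u_j is the displayed integer vector. Then <v, e_j> = <v, u_j> / sqrt(<u_j, u_j>), so |<v, e_j>|^2 = <v, u_j>^2 / <u_j, u_j>.
Coefficients: <v, e_1> = -3/sqrt(7), <v, e_2> = 11/sqrt(91), <v, e_3> = 49/sqrt(1274).
Square and sum: Σ |<v, e_j>|^2 = 9/2.
Compute ||v||^2 = v·v = 5.
Deficit = 5 − 9/2 = 1/2 ≥ 0, confirming Bessel's inequality. (The deficit equals ||v − Σ <v,e_j> e_j||^2, the squared distance from v to span{e_j}.)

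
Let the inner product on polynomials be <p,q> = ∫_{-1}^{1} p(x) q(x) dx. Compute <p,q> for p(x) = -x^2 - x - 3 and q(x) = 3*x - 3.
<p,q> = 18

Expand the product: p(x)·q(x) = -3*x^3 - 6*x + 9.
∫_{-1}^{1} of each monomial x^k gives [2/(k+1) if k even, 0 if k odd]. Integrating term-by-term (or equivalently evaluating the antiderivative F(x) = -3*x^4/4 - 3*x^2 + 9*x at the endpoints):
  F(1) − F(−1) = 21/4 − (-51/4) = 18.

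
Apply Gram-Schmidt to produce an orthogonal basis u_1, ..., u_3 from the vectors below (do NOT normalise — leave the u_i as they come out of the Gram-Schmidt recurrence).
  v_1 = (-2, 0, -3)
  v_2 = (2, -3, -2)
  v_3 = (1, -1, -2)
Orthogonal basis:
  u_1 = (-2, 0, -3)
  u_2 = (30/13, -3, -20/13)
  u_3 = (99/217, 110/217, -66/217)

Apply the Gram-Schmidt recurrence
  u_1 = v_1
  u_i = v_i − Σ_{j<i} ((v_i · u_j) / (u_j · u_j)) · u_j.

Step by step this gives:
  u_1 = (-2, 0, -3)
  u_2 = (30/13, -3, -20/13)
  u_3 = (99/217, 110/217, -66/217)

Orthogonality check:
  u_2 · u_1 = 0 (should be 0)
  u_3 · u_1 = 0 (should be 0)
  u_3 · u_2 = 0 (should be 0)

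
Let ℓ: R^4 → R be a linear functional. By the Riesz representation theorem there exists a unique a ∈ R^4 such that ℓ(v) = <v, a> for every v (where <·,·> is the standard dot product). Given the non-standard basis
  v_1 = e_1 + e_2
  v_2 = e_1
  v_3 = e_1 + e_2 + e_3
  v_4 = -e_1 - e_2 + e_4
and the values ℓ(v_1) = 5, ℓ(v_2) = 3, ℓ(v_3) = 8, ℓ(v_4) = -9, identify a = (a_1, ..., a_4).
a = (3, 2, 3, -4)

Write a = (a_1, ..., a_4) in the standard basis. For each basis vector v_i, ℓ(v_i) = <v_i, a> is a linear equation in the a_j's. Collect the n equations into a matrix system V a = ℓ, where row i of V is v_i (expressed in the standard basis). Since V is invertible (lower-triangular with 1s on the diagonal, up to permutation), solve by back-substitution:
  V =
[[1, 1, 0, 0],
 [1, 0, 0, 0],
 [1, 1, 1, 0],
 [-1, -1, 0, 1]]
  V a = (5, 3, 8, -9)
Solving gives a = (3, 2, 3, -4).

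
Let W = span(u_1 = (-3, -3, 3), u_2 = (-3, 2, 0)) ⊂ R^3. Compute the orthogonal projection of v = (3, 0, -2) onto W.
proj_W(v) = (61/19, 6/19, -28/19)

Set up U = [u_1 | ... | u_2] ∈ R^(3×2). The projector onto W = col(U) is P = U (U^T U)^(-1) U^T.
Compute U^T U =
  [27, 3]
  [3, 13],
and U^T v = (-15, -9).
Solve U^T U · c = U^T v for the coefficients: c = (-28/57, -11/19). The projection is proj_W(v) = U c.
Check: (v - proj_W(v)) · u_1 = 0  (should be 0).
Check: (v - proj_W(v)) · u_2 = 0  (should be 0).
Result: proj_W(v) = (61/19, 6/19, -28/19).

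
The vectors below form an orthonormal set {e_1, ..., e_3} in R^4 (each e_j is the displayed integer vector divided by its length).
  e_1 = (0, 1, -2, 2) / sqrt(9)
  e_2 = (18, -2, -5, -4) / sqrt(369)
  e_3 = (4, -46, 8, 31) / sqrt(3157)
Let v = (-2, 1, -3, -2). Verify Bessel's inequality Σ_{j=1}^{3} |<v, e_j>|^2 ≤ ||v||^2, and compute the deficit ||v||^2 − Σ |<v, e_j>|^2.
Σ |<v, e_j>|^2 = 86/11; ||v||^2 = 18; deficit = 112/11

Write each e_j = u_j / sqrt(<u_j, u_j>) where u_j is the displayed integer vector. Then <v, e_j> = <v, u_j> / sqrt(<u_j, u_j>), so |<v, e_j>|^2 = <v, u_j>^2 / <u_j, u_j>.
Coefficients: <v, e_1> = 3/sqrt(9), <v, e_2> = -15/sqrt(369), <v, e_3> = -140/sqrt(3157).
Square and sum: Σ |<v, e_j>|^2 = 86/11.
Compute ||v||^2 = v·v = 18.
Deficit = 18 − 86/11 = 112/11 ≥ 0, confirming Bessel's inequality. (The deficit equals ||v − Σ <v,e_j> e_j||^2, the squared distance from v to span{e_j}.)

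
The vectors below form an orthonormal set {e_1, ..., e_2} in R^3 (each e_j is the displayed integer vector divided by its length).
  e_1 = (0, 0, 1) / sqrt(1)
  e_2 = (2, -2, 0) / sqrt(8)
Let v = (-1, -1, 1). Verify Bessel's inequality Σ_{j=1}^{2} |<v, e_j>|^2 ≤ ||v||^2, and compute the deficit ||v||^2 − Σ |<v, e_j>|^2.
Σ |<v, e_j>|^2 = 1; ||v||^2 = 3; deficit = 2

Write each e_j = u_j / sqrt(<u_j, u_j>) where u_j is the displayed integer vector. Then <v, e_j> = <v, u_j> / sqrt(<u_j, u_j>), so |<v, e_j>|^2 = <v, u_j>^2 / <u_j, u_j>.
Coefficients: <v, e_1> = 1/sqrt(1), <v, e_2> = 0/sqrt(8).
Square and sum: Σ |<v, e_j>|^2 = 1.
Compute ||v||^2 = v·v = 3.
Deficit = 3 − 1 = 2 ≥ 0, confirming Bessel's inequality. (The deficit equals ||v − Σ <v,e_j> e_j||^2, the squared distance from v to span{e_j}.)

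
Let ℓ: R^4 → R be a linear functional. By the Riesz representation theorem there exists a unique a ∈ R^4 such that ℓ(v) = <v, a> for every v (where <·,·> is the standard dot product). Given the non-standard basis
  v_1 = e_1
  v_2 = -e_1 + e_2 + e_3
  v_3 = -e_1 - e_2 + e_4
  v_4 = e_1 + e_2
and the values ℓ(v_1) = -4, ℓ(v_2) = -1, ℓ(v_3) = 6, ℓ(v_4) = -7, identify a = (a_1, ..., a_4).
a = (-4, -3, -2, -1)

Write a = (a_1, ..., a_4) in the standard basis. For each basis vector v_i, ℓ(v_i) = <v_i, a> is a linear equation in the a_j's. Collect the n equations into a matrix system V a = ℓ, where row i of V is v_i (expressed in the standard basis). Since V is invertible (lower-triangular with 1s on the diagonal, up to permutation), solve by back-substitution:
  V =
[[1, 0, 0, 0],
 [-1, 1, 1, 0],
 [-1, -1, 0, 1],
 [1, 1, 0, 0]]
  V a = (-4, -1, 6, -7)
Solving gives a = (-4, -3, -2, -1).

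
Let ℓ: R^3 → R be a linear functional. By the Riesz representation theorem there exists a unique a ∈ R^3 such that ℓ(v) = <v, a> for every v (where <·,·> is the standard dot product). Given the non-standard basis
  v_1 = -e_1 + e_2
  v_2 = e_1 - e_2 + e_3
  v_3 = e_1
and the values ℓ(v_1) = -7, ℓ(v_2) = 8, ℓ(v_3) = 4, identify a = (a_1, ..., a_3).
a = (4, -3, 1)

Write a = (a_1, ..., a_3) in the standard basis. For each basis vector v_i, ℓ(v_i) = <v_i, a> is a linear equation in the a_j's. Collect the n equations into a matrix system V a = ℓ, where row i of V is v_i (expressed in the standard basis). Since V is invertible (lower-triangular with 1s on the diagonal, up to permutation), solve by back-substitution:
  V =
[[-1, 1, 0],
 [1, -1, 1],
 [1, 0, 0]]
  V a = (-7, 8, 4)
Solving gives a = (4, -3, 1).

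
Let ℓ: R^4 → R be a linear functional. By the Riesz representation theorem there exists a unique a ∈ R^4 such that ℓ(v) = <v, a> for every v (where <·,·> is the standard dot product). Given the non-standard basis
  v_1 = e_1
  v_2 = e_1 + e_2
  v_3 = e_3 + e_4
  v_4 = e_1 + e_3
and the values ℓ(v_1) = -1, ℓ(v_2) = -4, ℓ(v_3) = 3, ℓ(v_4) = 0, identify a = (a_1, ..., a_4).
a = (-1, -3, 1, 2)

Write a = (a_1, ..., a_4) in the standard basis. For each basis vector v_i, ℓ(v_i) = <v_i, a> is a linear equation in the a_j's. Collect the n equations into a matrix system V a = ℓ, where row i of V is v_i (expressed in the standard basis). Since V is invertible (lower-triangular with 1s on the diagonal, up to permutation), solve by back-substitution:
  V =
[[1, 0, 0, 0],
 [1, 1, 0, 0],
 [0, 0, 1, 1],
 [1, 0, 1, 0]]
  V a = (-1, -4, 3, 0)
Solving gives a = (-1, -3, 1, 2).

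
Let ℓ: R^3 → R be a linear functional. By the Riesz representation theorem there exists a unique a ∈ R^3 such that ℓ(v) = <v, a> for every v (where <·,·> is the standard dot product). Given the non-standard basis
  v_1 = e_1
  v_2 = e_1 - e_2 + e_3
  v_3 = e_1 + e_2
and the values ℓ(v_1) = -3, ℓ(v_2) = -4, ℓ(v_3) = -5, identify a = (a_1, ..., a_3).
a = (-3, -2, -3)

Write a = (a_1, ..., a_3) in the standard basis. For each basis vector v_i, ℓ(v_i) = <v_i, a> is a linear equation in the a_j's. Collect the n equations into a matrix system V a = ℓ, where row i of V is v_i (expressed in the standard basis). Since V is invertible (lower-triangular with 1s on the diagonal, up to permutation), solve by back-substitution:
  V =
[[1, 0, 0],
 [1, -1, 1],
 [1, 1, 0]]
  V a = (-3, -4, -5)
Solving gives a = (-3, -2, -3).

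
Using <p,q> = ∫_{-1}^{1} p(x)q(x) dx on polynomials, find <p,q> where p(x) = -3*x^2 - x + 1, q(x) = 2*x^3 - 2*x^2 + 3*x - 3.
<p,q> = -26/15

Expand the product: p(x)·q(x) = -6*x^5 + 4*x^4 - 5*x^3 + 4*x^2 + 6*x - 3.
∫_{-1}^{1} of each monomial x^k gives [2/(k+1) if k even, 0 if k odd]. Integrating term-by-term (or equivalently evaluating the antiderivative F(x) = -x^6 + 4*x^5/5 - 5*x^4/4 + 4*x^3/3 + 3*x^2 - 3*x at the endpoints):
  F(1) − F(−1) = -7/60 − (97/60) = -26/15.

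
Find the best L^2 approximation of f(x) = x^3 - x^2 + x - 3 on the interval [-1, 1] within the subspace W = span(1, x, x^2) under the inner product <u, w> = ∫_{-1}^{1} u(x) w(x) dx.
g(x) = -x^2 + 8*x/5 - 3

The best approximation g ∈ W is the orthogonal projection of f onto W. Writing g = a_0 + a_1 x + a_2 x^2, the coefficients solve the normal equations G · a = b where
  G_{ij} = <φ_i, φ_j> and b_i = <f, φ_i>, with φ_0 = 1, φ_1 = x, φ_2 = x^2.
G =
  [2, 0, 2/3]
  [0, 2/3, 0]
  [2/3, 0, 2/5],
b = (-20/3, 16/15, -12/5).
Solving gives a_0 = -3, a_1 = 8/5, a_2 = -1, so
  g(x) = -x^2 + 8*x/5 - 3.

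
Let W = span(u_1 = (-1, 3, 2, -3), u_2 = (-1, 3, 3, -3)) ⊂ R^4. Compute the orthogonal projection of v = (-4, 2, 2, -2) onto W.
proj_W(v) = (-16/19, 48/19, 2, -48/19)

Set up U = [u_1 | ... | u_2] ∈ R^(4×2). The projector onto W = col(U) is P = U (U^T U)^(-1) U^T.
Compute U^T U =
  [23, 25]
  [25, 28],
and U^T v = (20, 22).
Solve U^T U · c = U^T v for the coefficients: c = (10/19, 6/19). The projection is proj_W(v) = U c.
Check: (v - proj_W(v)) · u_1 = 0  (should be 0).
Check: (v - proj_W(v)) · u_2 = 0  (should be 0).
Result: proj_W(v) = (-16/19, 48/19, 2, -48/19).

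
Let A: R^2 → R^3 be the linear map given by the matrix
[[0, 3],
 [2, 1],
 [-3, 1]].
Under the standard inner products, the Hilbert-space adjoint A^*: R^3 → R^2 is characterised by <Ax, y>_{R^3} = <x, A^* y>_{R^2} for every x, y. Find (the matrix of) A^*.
A^* = A^T =
[[0, 2, -3],
 [3, 1, 1]]

For real matrices with standard dot products, the defining identity <Ax, y> = <x, A^* y> gives (Ax)^T y = x^T (A^*) y, i.e. x^T A^T y = x^T (A^*) y. Since this holds for all x, y, we must have A^* = A^T. Therefore
A^* =
[[0, 2, -3],
 [3, 1, 1]].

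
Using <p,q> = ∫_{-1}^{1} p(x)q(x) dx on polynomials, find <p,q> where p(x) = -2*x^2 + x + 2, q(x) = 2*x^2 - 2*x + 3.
<p,q> = 116/15

Expand the product: p(x)·q(x) = -4*x^4 + 6*x^3 - 4*x^2 - x + 6.
∫_{-1}^{1} of each monomial x^k gives [2/(k+1) if k even, 0 if k odd]. Integrating term-by-term (or equivalently evaluating the antiderivative F(x) = -4*x^5/5 + 3*x^4/2 - 4*x^3/3 - x^2/2 + 6*x at the endpoints):
  F(1) − F(−1) = 73/15 − (-43/15) = 116/15.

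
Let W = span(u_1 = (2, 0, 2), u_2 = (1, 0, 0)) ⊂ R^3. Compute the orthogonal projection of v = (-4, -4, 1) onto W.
proj_W(v) = (-4, 0, 1)

Set up U = [u_1 | ... | u_2] ∈ R^(3×2). The projector onto W = col(U) is P = U (U^T U)^(-1) U^T.
Compute U^T U =
  [8, 2]
  [2, 1],
and U^T v = (-6, -4).
Solve U^T U · c = U^T v for the coefficients: c = (1/2, -5). The projection is proj_W(v) = U c.
Check: (v - proj_W(v)) · u_1 = 0  (should be 0).
Check: (v - proj_W(v)) · u_2 = 0  (should be 0).
Result: proj_W(v) = (-4, 0, 1).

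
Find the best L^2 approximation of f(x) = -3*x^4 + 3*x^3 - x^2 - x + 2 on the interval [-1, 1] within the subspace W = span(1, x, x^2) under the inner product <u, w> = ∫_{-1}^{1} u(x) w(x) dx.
g(x) = -25*x^2/7 + 4*x/5 + 79/35

The best approximation g ∈ W is the orthogonal projection of f onto W. Writing g = a_0 + a_1 x + a_2 x^2, the coefficients solve the normal equations G · a = b where
  G_{ij} = <φ_i, φ_j> and b_i = <f, φ_i>, with φ_0 = 1, φ_1 = x, φ_2 = x^2.
G =
  [2, 0, 2/3]
  [0, 2/3, 0]
  [2/3, 0, 2/5],
b = (32/15, 8/15, 8/105).
Solving gives a_0 = 79/35, a_1 = 4/5, a_2 = -25/7, so
  g(x) = -25*x^2/7 + 4*x/5 + 79/35.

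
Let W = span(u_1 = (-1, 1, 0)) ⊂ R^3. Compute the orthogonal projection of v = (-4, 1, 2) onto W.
proj_W(v) = (-5/2, 5/2, 0)

Set up U = [u_1 | ... | u_1] ∈ R^(3×1). The projector onto W = col(U) is P = U (U^T U)^(-1) U^T.
Compute U^T U =
  [2],
and U^T v = (5).
Solve U^T U · c = U^T v for the coefficients: c = (5/2). The projection is proj_W(v) = U c.
Check: (v - proj_W(v)) · u_1 = 0  (should be 0).
Result: proj_W(v) = (-5/2, 5/2, 0).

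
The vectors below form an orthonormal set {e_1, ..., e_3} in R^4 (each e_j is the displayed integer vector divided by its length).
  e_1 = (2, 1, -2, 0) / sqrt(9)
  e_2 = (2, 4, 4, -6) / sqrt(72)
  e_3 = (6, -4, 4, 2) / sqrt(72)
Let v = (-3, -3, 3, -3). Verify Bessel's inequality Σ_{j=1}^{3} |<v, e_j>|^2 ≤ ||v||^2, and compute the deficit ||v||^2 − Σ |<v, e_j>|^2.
Σ |<v, e_j>|^2 = 27; ||v||^2 = 36; deficit = 9

Write each e_j = u_j / sqrt(<u_j, u_j>) where u_j is the displayed integer vector. Then <v, e_j> = <v, u_j> / sqrt(<u_j, u_j>), so |<v, e_j>|^2 = <v, u_j>^2 / <u_j, u_j>.
Coefficients: <v, e_1> = -15/sqrt(9), <v, e_2> = 12/sqrt(72), <v, e_3> = 0/sqrt(72).
Square and sum: Σ |<v, e_j>|^2 = 27.
Compute ||v||^2 = v·v = 36.
Deficit = 36 − 27 = 9 ≥ 0, confirming Bessel's inequality. (The deficit equals ||v − Σ <v,e_j> e_j||^2, the squared distance from v to span{e_j}.)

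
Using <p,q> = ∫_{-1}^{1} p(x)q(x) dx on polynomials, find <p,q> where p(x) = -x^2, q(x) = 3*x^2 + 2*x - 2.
<p,q> = 2/15

Expand the product: p(x)·q(x) = -3*x^4 - 2*x^3 + 2*x^2.
∫_{-1}^{1} of each monomial x^k gives [2/(k+1) if k even, 0 if k odd]. Integrating term-by-term (or equivalently evaluating the antiderivative F(x) = -3*x^5/5 - x^4/2 + 2*x^3/3 at the endpoints):
  F(1) − F(−1) = -13/30 − (-17/30) = 2/15.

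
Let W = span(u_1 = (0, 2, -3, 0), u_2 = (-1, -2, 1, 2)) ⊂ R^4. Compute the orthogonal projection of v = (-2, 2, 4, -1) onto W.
proj_W(v) = (56/81, -16/27, 184/81, -112/81)

Set up U = [u_1 | ... | u_2] ∈ R^(4×2). The projector onto W = col(U) is P = U (U^T U)^(-1) U^T.
Compute U^T U =
  [13, -7]
  [-7, 10],
and U^T v = (-8, 0).
Solve U^T U · c = U^T v for the coefficients: c = (-80/81, -56/81). The projection is proj_W(v) = U c.
Check: (v - proj_W(v)) · u_1 = 0  (should be 0).
Check: (v - proj_W(v)) · u_2 = 0  (should be 0).
Result: proj_W(v) = (56/81, -16/27, 184/81, -112/81).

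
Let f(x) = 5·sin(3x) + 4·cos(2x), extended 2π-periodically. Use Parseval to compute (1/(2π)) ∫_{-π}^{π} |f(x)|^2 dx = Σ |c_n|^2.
Σ |c_n|^2 = 41/2

Expand |f|^2 and use orthogonality of {sin(nx), cos(mx)} on [-π, π]:
  ∫_{-π}^{π} sin(nx)^2 dx = π, ∫ cos(mx)^2 dx = π, and cross terms integrate to 0.
So ∫_{-π}^{π} f(x)^2 dx = 5^2 · π + 4^2 · π = (25 + 16)π.
Divide by 2π: (25 + 16)/2 = 41/2.
By Parseval, this equals Σ |c_n|^2.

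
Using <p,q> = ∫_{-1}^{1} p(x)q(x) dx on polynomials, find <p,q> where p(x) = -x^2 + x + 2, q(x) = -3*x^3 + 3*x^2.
<p,q> = 8/5

Expand the product: p(x)·q(x) = 3*x^5 - 6*x^4 - 3*x^3 + 6*x^2.
∫_{-1}^{1} of each monomial x^k gives [2/(k+1) if k even, 0 if k odd]. Integrating term-by-term (or equivalently evaluating the antiderivative F(x) = x^6/2 - 6*x^5/5 - 3*x^4/4 + 2*x^3 at the endpoints):
  F(1) − F(−1) = 11/20 − (-21/20) = 8/5.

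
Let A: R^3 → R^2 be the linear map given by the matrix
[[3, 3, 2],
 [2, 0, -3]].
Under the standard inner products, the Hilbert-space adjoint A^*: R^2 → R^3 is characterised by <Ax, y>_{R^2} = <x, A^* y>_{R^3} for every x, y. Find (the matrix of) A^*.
A^* = A^T =
[[3, 2],
 [3, 0],
 [2, -3]]

For real matrices with standard dot products, the defining identity <Ax, y> = <x, A^* y> gives (Ax)^T y = x^T (A^*) y, i.e. x^T A^T y = x^T (A^*) y. Since this holds for all x, y, we must have A^* = A^T. Therefore
A^* =
[[3, 2],
 [3, 0],
 [2, -3]].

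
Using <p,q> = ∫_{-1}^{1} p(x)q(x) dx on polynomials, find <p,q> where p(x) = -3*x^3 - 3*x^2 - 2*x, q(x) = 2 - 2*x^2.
<p,q> = -8/5

Expand the product: p(x)·q(x) = 6*x^5 + 6*x^4 - 2*x^3 - 6*x^2 - 4*x.
∫_{-1}^{1} of each monomial x^k gives [2/(k+1) if k even, 0 if k odd]. Integrating term-by-term (or equivalently evaluating the antiderivative F(x) = x^6 + 6*x^5/5 - x^4/2 - 2*x^3 - 2*x^2 at the endpoints):
  F(1) − F(−1) = -23/10 − (-7/10) = -8/5.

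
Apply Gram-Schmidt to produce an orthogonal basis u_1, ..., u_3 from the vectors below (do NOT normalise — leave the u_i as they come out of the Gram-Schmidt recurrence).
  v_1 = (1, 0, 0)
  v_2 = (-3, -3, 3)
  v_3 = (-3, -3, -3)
Orthogonal basis:
  u_1 = (1, 0, 0)
  u_2 = (0, -3, 3)
  u_3 = (0, -3, -3)

Apply the Gram-Schmidt recurrence
  u_1 = v_1
  u_i = v_i − Σ_{j<i} ((v_i · u_j) / (u_j · u_j)) · u_j.

Step by step this gives:
  u_1 = (1, 0, 0)
  u_2 = (0, -3, 3)
  u_3 = (0, -3, -3)

Orthogonality check:
  u_2 · u_1 = 0 (should be 0)
  u_3 · u_1 = 0 (should be 0)
  u_3 · u_2 = 0 (should be 0)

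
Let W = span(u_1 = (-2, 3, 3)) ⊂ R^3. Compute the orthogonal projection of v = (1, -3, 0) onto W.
proj_W(v) = (1, -3/2, -3/2)

Set up U = [u_1 | ... | u_1] ∈ R^(3×1). The projector onto W = col(U) is P = U (U^T U)^(-1) U^T.
Compute U^T U =
  [22],
and U^T v = (-11).
Solve U^T U · c = U^T v for the coefficients: c = (-1/2). The projection is proj_W(v) = U c.
Check: (v - proj_W(v)) · u_1 = 0  (should be 0).
Result: proj_W(v) = (1, -3/2, -3/2).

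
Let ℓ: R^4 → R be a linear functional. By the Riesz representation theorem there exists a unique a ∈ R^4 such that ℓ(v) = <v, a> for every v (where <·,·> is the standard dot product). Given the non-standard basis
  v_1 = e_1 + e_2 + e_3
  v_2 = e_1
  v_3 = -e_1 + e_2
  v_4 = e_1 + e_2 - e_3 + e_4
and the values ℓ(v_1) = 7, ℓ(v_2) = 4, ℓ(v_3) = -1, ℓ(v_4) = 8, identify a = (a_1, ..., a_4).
a = (4, 3, 0, 1)

Write a = (a_1, ..., a_4) in the standard basis. For each basis vector v_i, ℓ(v_i) = <v_i, a> is a linear equation in the a_j's. Collect the n equations into a matrix system V a = ℓ, where row i of V is v_i (expressed in the standard basis). Since V is invertible (lower-triangular with 1s on the diagonal, up to permutation), solve by back-substitution:
  V =
[[1, 1, 1, 0],
 [1, 0, 0, 0],
 [-1, 1, 0, 0],
 [1, 1, -1, 1]]
  V a = (7, 4, -1, 8)
Solving gives a = (4, 3, 0, 1).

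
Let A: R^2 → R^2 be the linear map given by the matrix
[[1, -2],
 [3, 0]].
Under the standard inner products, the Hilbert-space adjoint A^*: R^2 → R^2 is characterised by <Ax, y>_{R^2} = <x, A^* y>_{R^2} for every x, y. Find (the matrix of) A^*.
A^* = A^T =
[[1, 3],
 [-2, 0]]

For real matrices with standard dot products, the defining identity <Ax, y> = <x, A^* y> gives (Ax)^T y = x^T (A^*) y, i.e. x^T A^T y = x^T (A^*) y. Since this holds for all x, y, we must have A^* = A^T. Therefore
A^* =
[[1, 3],
 [-2, 0]].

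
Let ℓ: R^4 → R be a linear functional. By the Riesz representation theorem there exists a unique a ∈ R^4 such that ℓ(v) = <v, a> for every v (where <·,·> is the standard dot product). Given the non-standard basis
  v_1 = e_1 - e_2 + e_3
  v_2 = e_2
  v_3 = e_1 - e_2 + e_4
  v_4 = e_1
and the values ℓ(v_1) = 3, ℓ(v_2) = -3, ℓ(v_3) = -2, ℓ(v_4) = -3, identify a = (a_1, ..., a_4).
a = (-3, -3, 3, -2)

Write a = (a_1, ..., a_4) in the standard basis. For each basis vector v_i, ℓ(v_i) = <v_i, a> is a linear equation in the a_j's. Collect the n equations into a matrix system V a = ℓ, where row i of V is v_i (expressed in the standard basis). Since V is invertible (lower-triangular with 1s on the diagonal, up to permutation), solve by back-substitution:
  V =
[[1, -1, 1, 0],
 [0, 1, 0, 0],
 [1, -1, 0, 1],
 [1, 0, 0, 0]]
  V a = (3, -3, -2, -3)
Solving gives a = (-3, -3, 3, -2).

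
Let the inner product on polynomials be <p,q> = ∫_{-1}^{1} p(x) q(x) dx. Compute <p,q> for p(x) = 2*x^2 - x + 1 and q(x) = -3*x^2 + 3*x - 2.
<p,q> = -196/15

Expand the product: p(x)·q(x) = -6*x^4 + 9*x^3 - 10*x^2 + 5*x - 2.
∫_{-1}^{1} of each monomial x^k gives [2/(k+1) if k even, 0 if k odd]. Integrating term-by-term (or equivalently evaluating the antiderivative F(x) = -6*x^5/5 + 9*x^4/4 - 10*x^3/3 + 5*x^2/2 - 2*x at the endpoints):
  F(1) − F(−1) = -107/60 − (677/60) = -196/15.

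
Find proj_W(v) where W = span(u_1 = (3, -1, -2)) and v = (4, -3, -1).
proj_W(v) = (51/14, -17/14, -17/7)

Set up U = [u_1 | ... | u_1] ∈ R^(3×1). The projector onto W = col(U) is P = U (U^T U)^(-1) U^T.
Compute U^T U =
  [14],
and U^T v = (17).
Solve U^T U · c = U^T v for the coefficients: c = (17/14). The projection is proj_W(v) = U c.
Check: (v - proj_W(v)) · u_1 = 0  (should be 0).
Result: proj_W(v) = (51/14, -17/14, -17/7).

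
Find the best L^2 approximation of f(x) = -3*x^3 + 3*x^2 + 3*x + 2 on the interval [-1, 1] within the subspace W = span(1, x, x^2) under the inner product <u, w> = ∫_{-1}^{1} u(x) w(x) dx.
g(x) = 3*x^2 + 6*x/5 + 2

The best approximation g ∈ W is the orthogonal projection of f onto W. Writing g = a_0 + a_1 x + a_2 x^2, the coefficients solve the normal equations G · a = b where
  G_{ij} = <φ_i, φ_j> and b_i = <f, φ_i>, with φ_0 = 1, φ_1 = x, φ_2 = x^2.
G =
  [2, 0, 2/3]
  [0, 2/3, 0]
  [2/3, 0, 2/5],
b = (6, 4/5, 38/15).
Solving gives a_0 = 2, a_1 = 6/5, a_2 = 3, so
  g(x) = 3*x^2 + 6*x/5 + 2.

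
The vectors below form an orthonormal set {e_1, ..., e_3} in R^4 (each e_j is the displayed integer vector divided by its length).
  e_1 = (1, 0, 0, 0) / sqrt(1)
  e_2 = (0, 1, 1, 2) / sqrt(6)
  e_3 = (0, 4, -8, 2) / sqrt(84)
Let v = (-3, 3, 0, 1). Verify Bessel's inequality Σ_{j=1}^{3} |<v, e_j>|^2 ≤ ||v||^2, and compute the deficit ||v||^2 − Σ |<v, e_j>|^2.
Σ |<v, e_j>|^2 = 31/2; ||v||^2 = 19; deficit = 7/2

Write each e_j = u_j / sqrt(<u_j, u_j>) where u_j is the displayed integer vector. Then <v, e_j> = <v, u_j> / sqrt(<u_j, u_j>), so |<v, e_j>|^2 = <v, u_j>^2 / <u_j, u_j>.
Coefficients: <v, e_1> = -3/sqrt(1), <v, e_2> = 5/sqrt(6), <v, e_3> = 14/sqrt(84).
Square and sum: Σ |<v, e_j>|^2 = 31/2.
Compute ||v||^2 = v·v = 19.
Deficit = 19 − 31/2 = 7/2 ≥ 0, confirming Bessel's inequality. (The deficit equals ||v − Σ <v,e_j> e_j||^2, the squared distance from v to span{e_j}.)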